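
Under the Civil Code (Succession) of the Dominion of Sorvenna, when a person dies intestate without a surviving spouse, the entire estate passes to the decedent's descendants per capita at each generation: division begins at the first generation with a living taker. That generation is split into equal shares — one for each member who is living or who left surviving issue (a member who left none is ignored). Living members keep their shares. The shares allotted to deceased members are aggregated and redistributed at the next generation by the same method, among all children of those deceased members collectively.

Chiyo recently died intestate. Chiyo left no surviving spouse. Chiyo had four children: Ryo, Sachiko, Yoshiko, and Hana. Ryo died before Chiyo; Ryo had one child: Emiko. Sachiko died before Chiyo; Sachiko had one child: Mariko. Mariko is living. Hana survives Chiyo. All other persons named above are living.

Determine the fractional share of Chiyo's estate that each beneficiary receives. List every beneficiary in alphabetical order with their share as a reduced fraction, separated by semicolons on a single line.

Emiko 1/4; Hana 1/4; Mariko 1/4; Yoshiko 1/4

There is no surviving spouse, so the entire estate passes to Chiyo's descendants per capita at each generation.
At generation 1 (Ryo, Sachiko, Yoshiko, Hana) there are 4 shares of (1)/4 = 1/4 each.
Living: Yoshiko and Hana — each takes 1/4.
Deceased: Ryo and Sachiko. Their combined 1/2 is pooled and carried to generation 2.
At generation 2 (Emiko, Mariko) there are 2 shares of (1/2)/2 = 1/4 each.
Living: Emiko and Mariko — each takes 1/4.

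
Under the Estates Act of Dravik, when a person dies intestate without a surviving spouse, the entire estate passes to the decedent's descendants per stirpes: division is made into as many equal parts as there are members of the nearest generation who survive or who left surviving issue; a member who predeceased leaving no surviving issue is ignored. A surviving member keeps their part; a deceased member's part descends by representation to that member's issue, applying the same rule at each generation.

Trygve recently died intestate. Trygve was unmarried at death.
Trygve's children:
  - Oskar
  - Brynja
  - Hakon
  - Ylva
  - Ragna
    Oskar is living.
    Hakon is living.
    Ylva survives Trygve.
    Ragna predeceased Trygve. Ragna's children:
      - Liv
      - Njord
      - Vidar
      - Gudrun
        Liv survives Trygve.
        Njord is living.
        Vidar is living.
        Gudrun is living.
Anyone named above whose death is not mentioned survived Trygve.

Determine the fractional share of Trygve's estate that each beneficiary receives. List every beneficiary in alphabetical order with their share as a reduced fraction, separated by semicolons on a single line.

There is no surviving spouse, so the entire estate passes to Trygve's descendants per stirpes.
The estate is divided into 5 equal shares of 1/5 among Oskar, Brynja, Hakon, Ylva, Ragna.
Oskar is living and takes 1/5.
Brynja is living and takes 1/5.
Hakon is living and takes 1/5.
Ylva is living and takes 1/5.
Ragna predeceased; the 1/5 allotted to Ragna's branch passes to Ragna's issue by representation.
The 1/5 is divided into 4 equal shares of 1/20 among Liv, Njord, Vidar, Gudrun.
Liv is living and takes 1/20.
Njord is living and takes 1/20.
Vidar is living and takes 1/20.
Gudrun is living and takes 1/20.

Brynja 1/5; Gudrun 1/20; Hakon 1/5; Liv 1/20; Njord 1/20; Oskar 1/5; Vidar 1/20; Ylva 1/5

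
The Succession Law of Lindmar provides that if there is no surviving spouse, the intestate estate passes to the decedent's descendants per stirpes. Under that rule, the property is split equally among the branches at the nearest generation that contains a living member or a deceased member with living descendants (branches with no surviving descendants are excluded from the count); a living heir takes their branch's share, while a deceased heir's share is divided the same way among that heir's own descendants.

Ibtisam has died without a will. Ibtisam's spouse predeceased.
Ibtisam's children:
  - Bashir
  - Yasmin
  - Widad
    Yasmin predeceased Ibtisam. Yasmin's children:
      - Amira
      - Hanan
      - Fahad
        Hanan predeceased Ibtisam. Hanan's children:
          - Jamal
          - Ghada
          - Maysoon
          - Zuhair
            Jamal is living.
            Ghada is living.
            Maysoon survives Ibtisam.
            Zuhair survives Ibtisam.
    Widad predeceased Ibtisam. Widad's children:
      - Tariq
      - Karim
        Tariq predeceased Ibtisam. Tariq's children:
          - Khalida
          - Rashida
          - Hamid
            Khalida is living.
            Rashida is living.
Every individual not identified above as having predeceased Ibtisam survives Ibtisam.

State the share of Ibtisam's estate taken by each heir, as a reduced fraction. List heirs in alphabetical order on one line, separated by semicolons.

Amira 1/9; Bashir 1/3; Fahad 1/9; Ghada 1/36; Hamid 1/18; Jamal 1/36; Karim 1/6; Khalida 1/18; Maysoon 1/36; Rashida 1/18; Zuhair 1/36

There is no surviving spouse, so the entire estate passes to Ibtisam's descendants per stirpes.
The estate is divided into 3 equal shares of 1/3 among Bashir, Yasmin, Widad.
Bashir is living and takes 1/3.
Yasmin predeceased; the 1/3 allotted to Yasmin's branch passes to Yasmin's issue by representation.
The 1/3 is divided into 3 equal shares of 1/9 among Amira, Hanan, Fahad.
Amira is living and takes 1/9.
Hanan predeceased; the 1/9 allotted to Hanan's branch passes to Hanan's issue by representation.
The 1/9 is divided into 4 equal shares of 1/36 among Jamal, Ghada, Maysoon, Zuhair.
Jamal is living and takes 1/36.
Ghada is living and takes 1/36.
Maysoon is living and takes 1/36.
Zuhair is living and takes 1/36.
Fahad is living and takes 1/9.
Widad predeceased; the 1/3 allotted to Widad's branch passes to Widad's issue by representation.
The 1/3 is divided into 2 equal shares of 1/6 among Tariq, Karim.
Tariq predeceased; the 1/6 allotted to Tariq's branch passes to Tariq's issue by representation.
The 1/6 is divided into 3 equal shares of 1/18 among Khalida, Rashida, Hamid.
Khalida is living and takes 1/18.
Rashida is living and takes 1/18.
Hamid is living and takes 1/18.
Karim is living and takes 1/6.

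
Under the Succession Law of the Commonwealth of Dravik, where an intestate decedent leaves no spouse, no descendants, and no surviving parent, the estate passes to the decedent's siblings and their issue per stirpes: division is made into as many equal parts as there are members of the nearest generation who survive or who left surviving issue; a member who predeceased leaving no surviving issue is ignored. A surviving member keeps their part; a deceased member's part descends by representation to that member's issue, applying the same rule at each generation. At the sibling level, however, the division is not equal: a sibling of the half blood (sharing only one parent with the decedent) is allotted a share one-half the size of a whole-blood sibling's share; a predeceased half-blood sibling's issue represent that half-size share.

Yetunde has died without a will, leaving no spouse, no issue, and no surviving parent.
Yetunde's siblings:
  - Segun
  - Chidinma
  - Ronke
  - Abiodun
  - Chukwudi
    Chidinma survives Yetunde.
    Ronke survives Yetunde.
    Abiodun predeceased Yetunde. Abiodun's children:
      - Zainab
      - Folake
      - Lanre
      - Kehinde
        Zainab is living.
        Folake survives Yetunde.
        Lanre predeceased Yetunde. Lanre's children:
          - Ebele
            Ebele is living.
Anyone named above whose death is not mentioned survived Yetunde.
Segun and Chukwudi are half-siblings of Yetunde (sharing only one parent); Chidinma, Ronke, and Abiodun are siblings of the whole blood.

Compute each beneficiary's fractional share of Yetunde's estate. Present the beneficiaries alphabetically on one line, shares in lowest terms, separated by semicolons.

Chidinma 1/4; Chukwudi 1/8; Ebele 1/16; Folake 1/16; Kehinde 1/16; Ronke 1/4; Segun 1/8; Zainab 1/16

No spouse, descendants, or parent survives, so the estate passes to Yetunde's siblings per stirpes.
Half-blood siblings count for one-half the weight of whole-blood siblings at the initial division.
Dividing 1 in proportion to weights (total weight 4): Segun (weight 1/2) → 1/8; Chidinma (weight 1) → 1/4; Ronke (weight 1) → 1/4; Abiodun (weight 1) → 1/4; Chukwudi (weight 1/2) → 1/8.
Segun is living and takes 1/8.
Chidinma is living and takes 1/4.
Ronke is living and takes 1/4.
Abiodun predeceased; the 1/4 allotted to Abiodun's branch passes to Abiodun's issue by representation.
The 1/4 is divided into 4 equal shares of 1/16 among Zainab, Folake, Lanre, Kehinde.
Zainab is living and takes 1/16.
Folake is living and takes 1/16.
Lanre predeceased; the 1/16 allotted to Lanre's branch passes to Lanre's issue by representation.
Ebele is the sole taker at this level and receives the full 1/16.
Kehinde is living and takes 1/16.
Chukwudi is living and takes 1/8.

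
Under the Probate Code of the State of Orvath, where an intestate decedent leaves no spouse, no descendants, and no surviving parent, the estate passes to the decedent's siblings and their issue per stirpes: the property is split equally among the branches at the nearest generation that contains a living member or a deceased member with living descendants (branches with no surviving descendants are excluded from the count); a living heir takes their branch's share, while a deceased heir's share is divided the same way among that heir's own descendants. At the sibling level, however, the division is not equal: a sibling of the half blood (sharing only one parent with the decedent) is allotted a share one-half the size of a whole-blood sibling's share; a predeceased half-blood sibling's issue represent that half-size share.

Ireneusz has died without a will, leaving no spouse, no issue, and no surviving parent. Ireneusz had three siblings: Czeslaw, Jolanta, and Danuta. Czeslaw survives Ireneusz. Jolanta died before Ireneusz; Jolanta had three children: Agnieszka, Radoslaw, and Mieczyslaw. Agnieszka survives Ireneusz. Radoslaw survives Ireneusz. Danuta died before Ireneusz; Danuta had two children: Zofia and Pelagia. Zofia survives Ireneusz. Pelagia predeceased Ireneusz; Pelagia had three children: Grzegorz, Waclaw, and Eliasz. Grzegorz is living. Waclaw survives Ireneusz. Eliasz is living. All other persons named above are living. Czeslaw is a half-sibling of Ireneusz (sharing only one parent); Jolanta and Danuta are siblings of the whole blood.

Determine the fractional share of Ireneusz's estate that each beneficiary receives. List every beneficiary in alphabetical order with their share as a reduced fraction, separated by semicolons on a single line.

No spouse, descendants, or parent survives, so the estate passes to Ireneusz's siblings per stirpes.
Half-blood siblings count for one-half the weight of whole-blood siblings at the initial division.
Dividing 1 in proportion to weights (total weight 5/2): Czeslaw (weight 1/2) → 1/5; Jolanta (weight 1) → 2/5; Danuta (weight 1) → 2/5.
Czeslaw is living and takes 1/5.
Jolanta predeceased; the 2/5 allotted to Jolanta's branch passes to Jolanta's issue by representation.
The 2/5 is divided into 3 equal shares of 2/15 among Agnieszka, Radoslaw, Mieczyslaw.
Agnieszka is living and takes 2/15.
Radoslaw is living and takes 2/15.
Mieczyslaw is living and takes 2/15.
Danuta predeceased; the 2/5 allotted to Danuta's branch passes to Danuta's issue by representation.
The 2/5 is divided into 2 equal shares of 1/5 among Zofia, Pelagia.
Zofia is living and takes 1/5.
Pelagia predeceased; the 1/5 allotted to Pelagia's branch passes to Pelagia's issue by representation.
The 1/5 is divided into 3 equal shares of 1/15 among Grzegorz, Waclaw, Eliasz.
Grzegorz is living and takes 1/15.
Waclaw is living and takes 1/15.
Eliasz is living and takes 1/15.

Agnieszka 2/15; Czeslaw 1/5; Eliasz 1/15; Grzegorz 1/15; Mieczyslaw 2/15; Radoslaw 2/15; Waclaw 1/15; Zofia 1/5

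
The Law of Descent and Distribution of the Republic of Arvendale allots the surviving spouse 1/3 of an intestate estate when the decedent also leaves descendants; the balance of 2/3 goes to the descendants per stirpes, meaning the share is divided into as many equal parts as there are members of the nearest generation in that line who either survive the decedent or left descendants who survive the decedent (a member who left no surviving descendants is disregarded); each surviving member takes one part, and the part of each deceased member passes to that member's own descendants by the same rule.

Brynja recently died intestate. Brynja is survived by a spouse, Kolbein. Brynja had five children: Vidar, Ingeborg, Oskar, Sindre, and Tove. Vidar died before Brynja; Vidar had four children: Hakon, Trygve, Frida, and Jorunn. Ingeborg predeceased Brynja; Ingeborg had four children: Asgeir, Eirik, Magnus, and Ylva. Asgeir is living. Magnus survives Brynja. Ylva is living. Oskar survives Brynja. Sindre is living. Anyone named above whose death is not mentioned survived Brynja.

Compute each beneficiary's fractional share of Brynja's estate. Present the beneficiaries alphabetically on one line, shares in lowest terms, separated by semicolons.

Kolbein, as surviving spouse, takes 1/3.
The remaining 2/3 passes to Brynja's descendants per stirpes.
The 2/3 is divided into 5 equal shares of 2/15 among Vidar, Ingeborg, Oskar, Sindre, Tove.
Vidar predeceased; the 2/15 allotted to Vidar's branch passes to Vidar's issue by representation.
The 2/15 is divided into 4 equal shares of 1/30 among Hakon, Trygve, Frida, Jorunn.
Hakon is living and takes 1/30.
Trygve is living and takes 1/30.
Frida is living and takes 1/30.
Jorunn is living and takes 1/30.
Ingeborg predeceased; the 2/15 allotted to Ingeborg's branch passes to Ingeborg's issue by representation.
The 2/15 is divided into 4 equal shares of 1/30 among Asgeir, Eirik, Magnus, Ylva.
Asgeir is living and takes 1/30.
Eirik is living and takes 1/30.
Magnus is living and takes 1/30.
Ylva is living and takes 1/30.
Oskar is living and takes 2/15.
Sindre is living and takes 2/15.
Tove is living and takes 2/15.

Asgeir 1/30; Eirik 1/30; Frida 1/30; Hakon 1/30; Jorunn 1/30; Kolbein 1/3; Magnus 1/30; Oskar 2/15; Sindre 2/15; Tove 2/15; Trygve 1/30; Ylva 1/30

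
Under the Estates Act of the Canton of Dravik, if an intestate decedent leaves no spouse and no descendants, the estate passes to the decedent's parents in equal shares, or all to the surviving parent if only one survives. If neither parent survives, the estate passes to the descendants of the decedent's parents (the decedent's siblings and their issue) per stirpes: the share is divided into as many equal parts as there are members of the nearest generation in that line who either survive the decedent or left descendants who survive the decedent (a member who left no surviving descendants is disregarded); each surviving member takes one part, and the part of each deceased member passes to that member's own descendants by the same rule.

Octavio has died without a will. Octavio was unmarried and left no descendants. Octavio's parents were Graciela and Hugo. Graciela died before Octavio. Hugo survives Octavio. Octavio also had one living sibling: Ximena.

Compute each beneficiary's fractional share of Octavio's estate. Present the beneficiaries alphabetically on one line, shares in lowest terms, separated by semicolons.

Hugo 1

Only one parent, Hugo, survives, so Hugo takes the entire estate. The siblings take nothing because a surviving parent has priority.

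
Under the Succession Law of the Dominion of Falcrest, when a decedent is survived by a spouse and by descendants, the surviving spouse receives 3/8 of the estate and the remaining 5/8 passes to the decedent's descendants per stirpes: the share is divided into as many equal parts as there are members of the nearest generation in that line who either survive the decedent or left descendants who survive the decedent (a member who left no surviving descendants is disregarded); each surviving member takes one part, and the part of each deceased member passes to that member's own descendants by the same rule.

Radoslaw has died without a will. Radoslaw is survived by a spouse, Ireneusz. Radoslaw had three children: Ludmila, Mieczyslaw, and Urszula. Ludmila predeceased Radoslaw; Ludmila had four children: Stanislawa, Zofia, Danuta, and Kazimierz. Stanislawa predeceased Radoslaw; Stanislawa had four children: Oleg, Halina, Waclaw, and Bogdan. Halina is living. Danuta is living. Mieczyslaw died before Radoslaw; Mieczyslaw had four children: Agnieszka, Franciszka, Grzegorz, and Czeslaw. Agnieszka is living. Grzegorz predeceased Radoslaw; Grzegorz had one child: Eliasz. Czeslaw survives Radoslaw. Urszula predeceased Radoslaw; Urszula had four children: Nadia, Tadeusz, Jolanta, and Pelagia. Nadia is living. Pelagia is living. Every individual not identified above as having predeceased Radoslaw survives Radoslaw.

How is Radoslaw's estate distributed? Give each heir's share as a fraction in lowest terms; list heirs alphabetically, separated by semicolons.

Agnieszka 5/96; Bogdan 5/384; Czeslaw 5/96; Danuta 5/96; Eliasz 5/96; Franciszka 5/96; Halina 5/384; Ireneusz 3/8; Jolanta 5/96; Kazimierz 5/96; Nadia 5/96; Oleg 5/384; Pelagia 5/96; Tadeusz 5/96; Waclaw 5/384; Zofia 5/96

Ireneusz, as surviving spouse, takes 3/8.
The remaining 5/8 passes to Radoslaw's descendants per stirpes.
The 5/8 is divided into 3 equal shares of 5/24 among Ludmila, Mieczyslaw, Urszula.
Ludmila predeceased; the 5/24 allotted to Ludmila's branch passes to Ludmila's issue by representation.
The 5/24 is divided into 4 equal shares of 5/96 among Stanislawa, Zofia, Danuta, Kazimierz.
Stanislawa predeceased; the 5/96 allotted to Stanislawa's branch passes to Stanislawa's issue by representation.
The 5/96 is divided into 4 equal shares of 5/384 among Oleg, Halina, Waclaw, Bogdan.
Oleg is living and takes 5/384.
Halina is living and takes 5/384.
Waclaw is living and takes 5/384.
Bogdan is living and takes 5/384.
Zofia is living and takes 5/96.
Danuta is living and takes 5/96.
Kazimierz is living and takes 5/96.
Mieczyslaw predeceased; the 5/24 allotted to Mieczyslaw's branch passes to Mieczyslaw's issue by representation.
The 5/24 is divided into 4 equal shares of 5/96 among Agnieszka, Franciszka, Grzegorz, Czeslaw.
Agnieszka is living and takes 5/96.
Franciszka is living and takes 5/96.
Grzegorz predeceased; the 5/96 allotted to Grzegorz's branch passes to Grzegorz's issue by representation.
Eliasz is the sole taker at this level and receives the full 5/96.
Czeslaw is living and takes 5/96.
Urszula predeceased; the 5/24 allotted to Urszula's branch passes to Urszula's issue by representation.
The 5/24 is divided into 4 equal shares of 5/96 among Nadia, Tadeusz, Jolanta, Pelagia.
Nadia is living and takes 5/96.
Tadeusz is living and takes 5/96.
Jolanta is living and takes 5/96.
Pelagia is living and takes 5/96.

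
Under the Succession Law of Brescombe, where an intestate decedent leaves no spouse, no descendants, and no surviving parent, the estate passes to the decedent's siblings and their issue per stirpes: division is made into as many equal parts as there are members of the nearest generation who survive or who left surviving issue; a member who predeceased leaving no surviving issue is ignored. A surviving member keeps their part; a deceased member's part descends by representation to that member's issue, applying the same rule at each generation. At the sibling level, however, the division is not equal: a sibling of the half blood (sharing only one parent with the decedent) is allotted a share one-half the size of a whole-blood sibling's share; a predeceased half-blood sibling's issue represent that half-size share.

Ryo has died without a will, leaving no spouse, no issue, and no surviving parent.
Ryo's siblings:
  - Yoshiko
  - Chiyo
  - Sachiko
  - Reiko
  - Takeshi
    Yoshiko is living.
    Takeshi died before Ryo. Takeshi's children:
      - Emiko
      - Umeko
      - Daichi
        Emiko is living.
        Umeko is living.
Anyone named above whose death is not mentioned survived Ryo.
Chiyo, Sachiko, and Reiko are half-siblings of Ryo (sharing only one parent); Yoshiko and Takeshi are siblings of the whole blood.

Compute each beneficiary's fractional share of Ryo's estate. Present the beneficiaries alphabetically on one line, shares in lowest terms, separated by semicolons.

No spouse, descendants, or parent survives, so the estate passes to Ryo's siblings per stirpes.
Half-blood siblings count for one-half the weight of whole-blood siblings at the initial division.
Dividing 1 in proportion to weights (total weight 7/2): Yoshiko (weight 1) → 2/7; Chiyo (weight 1/2) → 1/7; Sachiko (weight 1/2) → 1/7; Reiko (weight 1/2) → 1/7; Takeshi (weight 1) → 2/7.
Yoshiko is living and takes 2/7.
Chiyo is living and takes 1/7.
Sachiko is living and takes 1/7.
Reiko is living and takes 1/7.
Takeshi predeceased; the 2/7 allotted to Takeshi's branch passes to Takeshi's issue by representation.
The 2/7 is divided into 3 equal shares of 2/21 among Emiko, Umeko, Daichi.
Emiko is living and takes 2/21.
Umeko is living and takes 2/21.
Daichi is living and takes 2/21.

Chiyo 1/7; Daichi 2/21; Emiko 2/21; Reiko 1/7; Sachiko 1/7; Umeko 2/21; Yoshiko 2/7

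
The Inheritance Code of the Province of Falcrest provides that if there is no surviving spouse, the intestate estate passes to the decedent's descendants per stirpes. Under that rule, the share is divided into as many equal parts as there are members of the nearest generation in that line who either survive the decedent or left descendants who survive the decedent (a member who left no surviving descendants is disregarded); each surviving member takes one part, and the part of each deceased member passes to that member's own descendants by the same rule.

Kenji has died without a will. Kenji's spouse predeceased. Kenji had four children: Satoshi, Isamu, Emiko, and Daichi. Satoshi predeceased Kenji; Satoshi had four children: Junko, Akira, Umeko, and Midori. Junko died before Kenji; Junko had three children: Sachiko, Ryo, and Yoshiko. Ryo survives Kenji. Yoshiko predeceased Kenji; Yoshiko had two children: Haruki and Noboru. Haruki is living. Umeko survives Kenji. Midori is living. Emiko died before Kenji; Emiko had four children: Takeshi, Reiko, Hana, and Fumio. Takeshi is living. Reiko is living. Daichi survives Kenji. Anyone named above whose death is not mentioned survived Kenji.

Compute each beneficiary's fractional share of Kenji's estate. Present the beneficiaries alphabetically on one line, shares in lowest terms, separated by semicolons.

There is no surviving spouse, so the entire estate passes to Kenji's descendants per stirpes.
The estate is divided into 4 equal shares of 1/4 among Satoshi, Isamu, Emiko, Daichi.
Satoshi predeceased; the 1/4 allotted to Satoshi's branch passes to Satoshi's issue by representation.
The 1/4 is divided into 4 equal shares of 1/16 among Junko, Akira, Umeko, Midori.
Junko predeceased; the 1/16 allotted to Junko's branch passes to Junko's issue by representation.
The 1/16 is divided into 3 equal shares of 1/48 among Sachiko, Ryo, Yoshiko.
Sachiko is living and takes 1/48.
Ryo is living and takes 1/48.
Yoshiko predeceased; the 1/48 allotted to Yoshiko's branch passes to Yoshiko's issue by representation.
The 1/48 is divided into 2 equal shares of 1/96 among Haruki, Noboru.
Haruki is living and takes 1/96.
Noboru is living and takes 1/96.
Akira is living and takes 1/16.
Umeko is living and takes 1/16.
Midori is living and takes 1/16.
Isamu is living and takes 1/4.
Emiko predeceased; the 1/4 allotted to Emiko's branch passes to Emiko's issue by representation.
The 1/4 is divided into 4 equal shares of 1/16 among Takeshi, Reiko, Hana, Fumio.
Takeshi is living and takes 1/16.
Reiko is living and takes 1/16.
Hana is living and takes 1/16.
Fumio is living and takes 1/16.
Daichi is living and takes 1/4.

Akira 1/16; Daichi 1/4; Fumio 1/16; Hana 1/16; Haruki 1/96; Isamu 1/4; Midori 1/16; Noboru 1/96; Reiko 1/16; Ryo 1/48; Sachiko 1/48; Takeshi 1/16; Umeko 1/16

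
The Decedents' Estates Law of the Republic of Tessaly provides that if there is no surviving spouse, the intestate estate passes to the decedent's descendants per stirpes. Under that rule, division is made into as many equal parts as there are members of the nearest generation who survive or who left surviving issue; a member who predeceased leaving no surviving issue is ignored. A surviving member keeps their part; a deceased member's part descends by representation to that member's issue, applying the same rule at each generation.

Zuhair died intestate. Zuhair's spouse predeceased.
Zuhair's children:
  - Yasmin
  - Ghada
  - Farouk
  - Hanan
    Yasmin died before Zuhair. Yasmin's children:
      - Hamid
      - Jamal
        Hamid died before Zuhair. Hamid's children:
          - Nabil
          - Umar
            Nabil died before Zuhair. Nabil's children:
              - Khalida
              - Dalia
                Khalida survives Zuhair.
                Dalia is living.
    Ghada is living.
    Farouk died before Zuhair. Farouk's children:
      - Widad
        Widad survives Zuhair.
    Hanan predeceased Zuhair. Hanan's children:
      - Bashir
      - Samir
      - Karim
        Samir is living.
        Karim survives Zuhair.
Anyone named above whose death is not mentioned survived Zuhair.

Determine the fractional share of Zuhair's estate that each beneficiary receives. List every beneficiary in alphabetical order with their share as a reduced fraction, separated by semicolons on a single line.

There is no surviving spouse, so the entire estate passes to Zuhair's descendants per stirpes.
The estate is divided into 4 equal shares of 1/4 among Yasmin, Ghada, Farouk, Hanan.
Yasmin predeceased; the 1/4 allotted to Yasmin's branch passes to Yasmin's issue by representation.
The 1/4 is divided into 2 equal shares of 1/8 among Hamid, Jamal.
Hamid predeceased; the 1/8 allotted to Hamid's branch passes to Hamid's issue by representation.
The 1/8 is divided into 2 equal shares of 1/16 among Nabil, Umar.
Nabil predeceased; the 1/16 allotted to Nabil's branch passes to Nabil's issue by representation.
The 1/16 is divided into 2 equal shares of 1/32 among Khalida, Dalia.
Khalida is living and takes 1/32.
Dalia is living and takes 1/32.
Umar is living and takes 1/16.
Jamal is living and takes 1/8.
Ghada is living and takes 1/4.
Farouk predeceased; the 1/4 allotted to Farouk's branch passes to Farouk's issue by representation.
Widad is the sole taker at this level and receives the full 1/4.
Hanan predeceased; the 1/4 allotted to Hanan's branch passes to Hanan's issue by representation.
The 1/4 is divided into 3 equal shares of 1/12 among Bashir, Samir, Karim.
Bashir is living and takes 1/12.
Samir is living and takes 1/12.
Karim is living and takes 1/12.

Bashir 1/12; Dalia 1/32; Ghada 1/4; Jamal 1/8; Karim 1/12; Khalida 1/32; Samir 1/12; Umar 1/16; Widad 1/4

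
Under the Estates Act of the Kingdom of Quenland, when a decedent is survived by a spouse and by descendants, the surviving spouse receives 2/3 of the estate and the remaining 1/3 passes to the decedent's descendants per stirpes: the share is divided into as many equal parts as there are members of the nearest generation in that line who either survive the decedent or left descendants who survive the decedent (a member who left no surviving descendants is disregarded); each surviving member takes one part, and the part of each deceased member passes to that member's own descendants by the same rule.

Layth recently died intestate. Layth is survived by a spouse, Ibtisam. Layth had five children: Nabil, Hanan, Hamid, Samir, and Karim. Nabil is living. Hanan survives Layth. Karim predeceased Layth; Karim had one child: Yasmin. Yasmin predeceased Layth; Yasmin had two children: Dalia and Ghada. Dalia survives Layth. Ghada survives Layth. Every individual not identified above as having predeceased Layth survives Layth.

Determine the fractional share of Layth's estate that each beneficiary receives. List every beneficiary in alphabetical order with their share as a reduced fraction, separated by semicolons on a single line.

Dalia 1/30; Ghada 1/30; Hamid 1/15; Hanan 1/15; Ibtisam 2/3; Nabil 1/15; Samir 1/15

Ibtisam, as surviving spouse, takes 2/3.
The remaining 1/3 passes to Layth's descendants per stirpes.
The 1/3 is divided into 5 equal shares of 1/15 among Nabil, Hanan, Hamid, Samir, Karim.
Nabil is living and takes 1/15.
Hanan is living and takes 1/15.
Hamid is living and takes 1/15.
Samir is living and takes 1/15.
Karim predeceased; the 1/15 allotted to Karim's branch passes to Karim's issue by representation.
Yasmin's line is the sole branch at this level, so the full 1/15 passes to Yasmin's issue by representation.
The 1/15 is divided into 2 equal shares of 1/30 among Dalia, Ghada.
Dalia is living and takes 1/30.
Ghada is living and takes 1/30.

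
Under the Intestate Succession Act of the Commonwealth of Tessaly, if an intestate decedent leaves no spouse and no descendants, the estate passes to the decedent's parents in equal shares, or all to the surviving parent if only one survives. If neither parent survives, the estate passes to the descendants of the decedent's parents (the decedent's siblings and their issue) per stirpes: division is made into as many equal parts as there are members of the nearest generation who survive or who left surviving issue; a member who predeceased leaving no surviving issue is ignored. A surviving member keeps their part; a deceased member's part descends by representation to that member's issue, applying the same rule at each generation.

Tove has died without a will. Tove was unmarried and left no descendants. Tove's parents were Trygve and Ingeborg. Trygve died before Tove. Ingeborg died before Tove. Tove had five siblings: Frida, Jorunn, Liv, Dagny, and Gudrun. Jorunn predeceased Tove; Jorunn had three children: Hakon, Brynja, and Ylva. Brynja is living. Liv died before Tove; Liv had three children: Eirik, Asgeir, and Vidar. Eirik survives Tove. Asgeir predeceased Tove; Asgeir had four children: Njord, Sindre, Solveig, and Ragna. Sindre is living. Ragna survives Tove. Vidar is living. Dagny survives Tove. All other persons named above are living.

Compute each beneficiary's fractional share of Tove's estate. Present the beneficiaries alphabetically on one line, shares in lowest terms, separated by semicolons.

Brynja 1/15; Dagny 1/5; Eirik 1/15; Frida 1/5; Gudrun 1/5; Hakon 1/15; Njord 1/60; Ragna 1/60; Sindre 1/60; Solveig 1/60; Vidar 1/15; Ylva 1/15

Neither parent survives and there are no descendants, so the estate passes to Tove's siblings and their issue per stirpes.
The estate is divided into 5 equal shares of 1/5 among Frida, Jorunn, Liv, Dagny, Gudrun.
Frida is living and takes 1/5.
Jorunn predeceased; the 1/5 allotted to Jorunn's branch passes to Jorunn's issue by representation.
The 1/5 is divided into 3 equal shares of 1/15 among Hakon, Brynja, Ylva.
Hakon is living and takes 1/15.
Brynja is living and takes 1/15.
Ylva is living and takes 1/15.
Liv predeceased; the 1/5 allotted to Liv's branch passes to Liv's issue by representation.
The 1/5 is divided into 3 equal shares of 1/15 among Eirik, Asgeir, Vidar.
Eirik is living and takes 1/15.
Asgeir predeceased; the 1/15 allotted to Asgeir's branch passes to Asgeir's issue by representation.
The 1/15 is divided into 4 equal shares of 1/60 among Njord, Sindre, Solveig, Ragna.
Njord is living and takes 1/60.
Sindre is living and takes 1/60.
Solveig is living and takes 1/60.
Ragna is living and takes 1/60.
Vidar is living and takes 1/15.
Dagny is living and takes 1/5.
Gudrun is living and takes 1/5.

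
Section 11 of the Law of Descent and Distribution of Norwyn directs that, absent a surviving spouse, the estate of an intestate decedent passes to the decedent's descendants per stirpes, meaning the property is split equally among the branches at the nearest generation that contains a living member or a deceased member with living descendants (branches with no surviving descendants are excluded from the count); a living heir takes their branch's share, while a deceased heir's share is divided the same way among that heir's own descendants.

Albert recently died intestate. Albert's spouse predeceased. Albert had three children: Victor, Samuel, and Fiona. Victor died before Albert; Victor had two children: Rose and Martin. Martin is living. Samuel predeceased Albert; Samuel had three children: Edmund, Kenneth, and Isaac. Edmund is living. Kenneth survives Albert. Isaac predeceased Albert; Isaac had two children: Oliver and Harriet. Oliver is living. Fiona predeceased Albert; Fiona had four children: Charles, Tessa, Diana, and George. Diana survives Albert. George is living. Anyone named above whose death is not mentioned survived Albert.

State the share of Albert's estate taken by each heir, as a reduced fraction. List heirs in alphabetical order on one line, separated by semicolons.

There is no surviving spouse, so the entire estate passes to Albert's descendants per stirpes.
The estate is divided into 3 equal shares of 1/3 among Victor, Samuel, Fiona.
Victor predeceased; the 1/3 allotted to Victor's branch passes to Victor's issue by representation.
The 1/3 is divided into 2 equal shares of 1/6 among Rose, Martin.
Rose is living and takes 1/6.
Martin is living and takes 1/6.
Samuel predeceased; the 1/3 allotted to Samuel's branch passes to Samuel's issue by representation.
The 1/3 is divided into 3 equal shares of 1/9 among Edmund, Kenneth, Isaac.
Edmund is living and takes 1/9.
Kenneth is living and takes 1/9.
Isaac predeceased; the 1/9 allotted to Isaac's branch passes to Isaac's issue by representation.
The 1/9 is divided into 2 equal shares of 1/18 among Oliver, Harriet.
Oliver is living and takes 1/18.
Harriet is living and takes 1/18.
Fiona predeceased; the 1/3 allotted to Fiona's branch passes to Fiona's issue by representation.
The 1/3 is divided into 4 equal shares of 1/12 among Charles, Tessa, Diana, George.
Charles is living and takes 1/12.
Tessa is living and takes 1/12.
Diana is living and takes 1/12.
George is living and takes 1/12.

Charles 1/12; Diana 1/12; Edmund 1/9; George 1/12; Harriet 1/18; Kenneth 1/9; Martin 1/6; Oliver 1/18; Rose 1/6; Tessa 1/12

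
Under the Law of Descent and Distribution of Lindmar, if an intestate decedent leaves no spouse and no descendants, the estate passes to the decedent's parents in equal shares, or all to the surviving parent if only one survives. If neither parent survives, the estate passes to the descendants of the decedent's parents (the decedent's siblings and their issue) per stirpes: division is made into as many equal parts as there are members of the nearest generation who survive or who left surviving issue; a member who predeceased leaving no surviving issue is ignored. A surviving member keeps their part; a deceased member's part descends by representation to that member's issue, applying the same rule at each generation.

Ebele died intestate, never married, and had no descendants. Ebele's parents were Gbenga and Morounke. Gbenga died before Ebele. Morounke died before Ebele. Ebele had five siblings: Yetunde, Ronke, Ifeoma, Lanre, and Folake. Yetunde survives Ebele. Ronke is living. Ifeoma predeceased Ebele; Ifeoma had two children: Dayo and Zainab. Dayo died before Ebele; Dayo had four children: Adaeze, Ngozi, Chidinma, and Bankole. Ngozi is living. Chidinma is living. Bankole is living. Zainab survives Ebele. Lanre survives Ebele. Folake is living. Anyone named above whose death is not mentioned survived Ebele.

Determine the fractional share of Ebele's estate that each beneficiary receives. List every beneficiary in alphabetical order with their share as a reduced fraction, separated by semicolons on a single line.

Adaeze 1/40; Bankole 1/40; Chidinma 1/40; Folake 1/5; Lanre 1/5; Ngozi 1/40; Ronke 1/5; Yetunde 1/5; Zainab 1/10

Neither parent survives and there are no descendants, so the estate passes to Ebele's siblings and their issue per stirpes.
The estate is divided into 5 equal shares of 1/5 among Yetunde, Ronke, Ifeoma, Lanre, Folake.
Yetunde is living and takes 1/5.
Ronke is living and takes 1/5.
Ifeoma predeceased; the 1/5 allotted to Ifeoma's branch passes to Ifeoma's issue by representation.
The 1/5 is divided into 2 equal shares of 1/10 among Dayo, Zainab.
Dayo predeceased; the 1/10 allotted to Dayo's branch passes to Dayo's issue by representation.
The 1/10 is divided into 4 equal shares of 1/40 among Adaeze, Ngozi, Chidinma, Bankole.
Adaeze is living and takes 1/40.
Ngozi is living and takes 1/40.
Chidinma is living and takes 1/40.
Bankole is living and takes 1/40.
Zainab is living and takes 1/10.
Lanre is living and takes 1/5.
Folake is living and takes 1/5.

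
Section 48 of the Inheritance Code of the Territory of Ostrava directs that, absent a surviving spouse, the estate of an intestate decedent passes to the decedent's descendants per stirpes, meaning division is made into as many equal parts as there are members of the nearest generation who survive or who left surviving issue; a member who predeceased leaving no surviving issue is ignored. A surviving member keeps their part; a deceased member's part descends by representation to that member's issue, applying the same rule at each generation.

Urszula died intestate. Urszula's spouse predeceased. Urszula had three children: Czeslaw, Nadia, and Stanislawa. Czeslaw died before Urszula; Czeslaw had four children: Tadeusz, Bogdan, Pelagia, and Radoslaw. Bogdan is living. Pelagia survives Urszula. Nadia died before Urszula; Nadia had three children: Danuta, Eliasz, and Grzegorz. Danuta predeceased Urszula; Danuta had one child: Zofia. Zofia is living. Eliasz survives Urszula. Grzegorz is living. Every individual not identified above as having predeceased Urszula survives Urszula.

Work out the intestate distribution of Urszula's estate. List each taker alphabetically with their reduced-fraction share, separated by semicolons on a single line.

There is no surviving spouse, so the entire estate passes to Urszula's descendants per stirpes.
The estate is divided into 3 equal shares of 1/3 among Czeslaw, Nadia, Stanislawa.
Czeslaw predeceased; the 1/3 allotted to Czeslaw's branch passes to Czeslaw's issue by representation.
The 1/3 is divided into 4 equal shares of 1/12 among Tadeusz, Bogdan, Pelagia, Radoslaw.
Tadeusz is living and takes 1/12.
Bogdan is living and takes 1/12.
Pelagia is living and takes 1/12.
Radoslaw is living and takes 1/12.
Nadia predeceased; the 1/3 allotted to Nadia's branch passes to Nadia's issue by representation.
The 1/3 is divided into 3 equal shares of 1/9 among Danuta, Eliasz, Grzegorz.
Danuta predeceased; the 1/9 allotted to Danuta's branch passes to Danuta's issue by representation.
Zofia is the sole taker at this level and receives the full 1/9.
Eliasz is living and takes 1/9.
Grzegorz is living and takes 1/9.
Stanislawa is living and takes 1/3.

Bogdan 1/12; Eliasz 1/9; Grzegorz 1/9; Pelagia 1/12; Radoslaw 1/12; Stanislawa 1/3; Tadeusz 1/12; Zofia 1/9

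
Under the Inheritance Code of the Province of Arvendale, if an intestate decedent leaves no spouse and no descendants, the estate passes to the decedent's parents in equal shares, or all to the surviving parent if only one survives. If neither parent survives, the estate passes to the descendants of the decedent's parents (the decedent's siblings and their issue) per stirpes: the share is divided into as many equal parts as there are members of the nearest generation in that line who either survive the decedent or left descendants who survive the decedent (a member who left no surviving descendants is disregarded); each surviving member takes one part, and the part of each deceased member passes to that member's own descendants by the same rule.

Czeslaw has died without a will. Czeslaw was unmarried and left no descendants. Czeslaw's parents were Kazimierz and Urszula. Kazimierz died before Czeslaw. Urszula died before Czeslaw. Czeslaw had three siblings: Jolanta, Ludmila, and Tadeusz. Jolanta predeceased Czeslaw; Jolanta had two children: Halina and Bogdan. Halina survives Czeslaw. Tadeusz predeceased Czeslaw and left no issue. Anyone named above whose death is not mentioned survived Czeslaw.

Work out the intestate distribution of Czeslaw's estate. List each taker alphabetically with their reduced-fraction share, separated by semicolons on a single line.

Neither parent survives and there are no descendants, so the estate passes to Czeslaw's siblings and their issue per stirpes.
Tadeusz left no surviving issue, so that branch lapses and is disregarded.
The estate is divided into 2 equal shares of 1/2 among Jolanta, Ludmila.
Jolanta predeceased; the 1/2 allotted to Jolanta's branch passes to Jolanta's issue by representation.
The 1/2 is divided into 2 equal shares of 1/4 among Halina, Bogdan.
Halina is living and takes 1/4.
Bogdan is living and takes 1/4.
Ludmila is living and takes 1/2.

Bogdan 1/4; Halina 1/4; Ludmila 1/2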